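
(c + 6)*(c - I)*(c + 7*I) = c^3 + 6*c^2 + 6*I*c^2 + 7*c + 36*I*c + 42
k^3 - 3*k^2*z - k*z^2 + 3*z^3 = (k - 3*z)*(k - z)*(k + z)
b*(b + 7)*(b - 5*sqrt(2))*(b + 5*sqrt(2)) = b^4 + 7*b^3 - 50*b^2 - 350*b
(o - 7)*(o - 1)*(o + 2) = o^3 - 6*o^2 - 9*o + 14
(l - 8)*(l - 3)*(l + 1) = l^3 - 10*l^2 + 13*l + 24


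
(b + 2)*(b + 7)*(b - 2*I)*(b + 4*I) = b^4 + 9*b^3 + 2*I*b^3 + 22*b^2 + 18*I*b^2 + 72*b + 28*I*b + 112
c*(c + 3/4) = c^2 + 3*c/4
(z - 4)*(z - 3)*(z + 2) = z^3 - 5*z^2 - 2*z + 24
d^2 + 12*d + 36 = (d + 6)^2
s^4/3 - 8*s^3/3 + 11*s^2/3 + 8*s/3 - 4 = (s/3 + 1/3)*(s - 6)*(s - 2)*(s - 1)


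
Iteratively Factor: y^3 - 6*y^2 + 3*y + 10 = (y - 2)*(y^2 - 4*y - 5) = (y - 5)*(y - 2)*(y + 1)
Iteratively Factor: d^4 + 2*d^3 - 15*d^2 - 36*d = (d - 4)*(d^3 + 6*d^2 + 9*d) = d*(d - 4)*(d^2 + 6*d + 9) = d*(d - 4)*(d + 3)*(d + 3)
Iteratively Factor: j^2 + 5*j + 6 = (j + 2)*(j + 3)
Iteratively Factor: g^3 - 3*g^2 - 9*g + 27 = (g - 3)*(g^2 - 9) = (g - 3)^2*(g + 3)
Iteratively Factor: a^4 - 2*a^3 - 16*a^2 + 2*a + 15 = (a + 3)*(a^3 - 5*a^2 - a + 5) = (a - 5)*(a + 3)*(a^2 - 1) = (a - 5)*(a - 1)*(a + 3)*(a + 1)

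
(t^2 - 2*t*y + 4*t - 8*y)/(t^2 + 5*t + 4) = (t - 2*y)/(t + 1)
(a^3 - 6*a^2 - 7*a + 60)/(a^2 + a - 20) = (a^2 - 2*a - 15)/(a + 5)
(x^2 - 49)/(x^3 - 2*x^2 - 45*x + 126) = (x - 7)/(x^2 - 9*x + 18)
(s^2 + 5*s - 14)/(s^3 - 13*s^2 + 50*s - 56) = (s + 7)/(s^2 - 11*s + 28)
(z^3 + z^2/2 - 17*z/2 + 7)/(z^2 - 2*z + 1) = (z^2 + 3*z/2 - 7)/(z - 1)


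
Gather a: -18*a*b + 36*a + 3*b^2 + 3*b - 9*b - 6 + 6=a*(36 - 18*b) + 3*b^2 - 6*b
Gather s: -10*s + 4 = 4 - 10*s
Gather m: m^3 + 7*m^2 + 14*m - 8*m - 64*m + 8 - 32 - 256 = m^3 + 7*m^2 - 58*m - 280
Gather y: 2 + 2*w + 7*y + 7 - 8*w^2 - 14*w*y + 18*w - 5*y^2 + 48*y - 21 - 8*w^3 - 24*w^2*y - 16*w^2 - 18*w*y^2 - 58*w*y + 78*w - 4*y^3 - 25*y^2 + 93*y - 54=-8*w^3 - 24*w^2 + 98*w - 4*y^3 + y^2*(-18*w - 30) + y*(-24*w^2 - 72*w + 148) - 66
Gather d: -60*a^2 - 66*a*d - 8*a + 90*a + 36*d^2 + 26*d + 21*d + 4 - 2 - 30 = -60*a^2 + 82*a + 36*d^2 + d*(47 - 66*a) - 28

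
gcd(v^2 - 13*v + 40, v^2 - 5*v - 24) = v - 8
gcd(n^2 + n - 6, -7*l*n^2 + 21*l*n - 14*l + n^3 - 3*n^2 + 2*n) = n - 2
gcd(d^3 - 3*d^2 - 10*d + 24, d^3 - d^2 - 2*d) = d - 2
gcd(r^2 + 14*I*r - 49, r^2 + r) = 1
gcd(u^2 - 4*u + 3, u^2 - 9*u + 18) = u - 3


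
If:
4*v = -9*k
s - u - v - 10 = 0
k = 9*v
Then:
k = 0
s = u + 10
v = 0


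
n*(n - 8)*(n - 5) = n^3 - 13*n^2 + 40*n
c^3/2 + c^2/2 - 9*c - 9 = (c/2 + 1/2)*(c - 3*sqrt(2))*(c + 3*sqrt(2))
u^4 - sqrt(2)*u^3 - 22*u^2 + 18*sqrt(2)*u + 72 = (u - 3*sqrt(2))*(u - 2*sqrt(2))*(u + sqrt(2))*(u + 3*sqrt(2))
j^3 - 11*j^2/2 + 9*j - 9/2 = (j - 3)*(j - 3/2)*(j - 1)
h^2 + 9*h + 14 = (h + 2)*(h + 7)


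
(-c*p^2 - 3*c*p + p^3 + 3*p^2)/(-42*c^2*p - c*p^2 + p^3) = (c*p + 3*c - p^2 - 3*p)/(42*c^2 + c*p - p^2)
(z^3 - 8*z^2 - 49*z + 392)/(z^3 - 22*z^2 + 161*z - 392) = (z + 7)/(z - 7)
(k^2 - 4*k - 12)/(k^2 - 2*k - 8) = (k - 6)/(k - 4)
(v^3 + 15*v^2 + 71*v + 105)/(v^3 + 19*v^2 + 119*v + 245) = (v + 3)/(v + 7)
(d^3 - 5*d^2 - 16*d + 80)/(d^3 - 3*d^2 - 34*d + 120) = (d + 4)/(d + 6)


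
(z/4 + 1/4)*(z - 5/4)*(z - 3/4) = z^3/4 - z^2/4 - 17*z/64 + 15/64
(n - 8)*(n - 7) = n^2 - 15*n + 56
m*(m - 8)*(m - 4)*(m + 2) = m^4 - 10*m^3 + 8*m^2 + 64*m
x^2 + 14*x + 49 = (x + 7)^2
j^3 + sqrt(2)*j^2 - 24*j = j*(j - 3*sqrt(2))*(j + 4*sqrt(2))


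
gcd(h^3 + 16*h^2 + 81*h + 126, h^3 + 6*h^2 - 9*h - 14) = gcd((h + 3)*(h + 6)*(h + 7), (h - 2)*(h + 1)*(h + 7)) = h + 7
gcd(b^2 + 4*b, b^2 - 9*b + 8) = 1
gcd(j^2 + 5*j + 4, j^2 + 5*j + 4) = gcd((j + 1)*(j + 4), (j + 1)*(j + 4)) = j^2 + 5*j + 4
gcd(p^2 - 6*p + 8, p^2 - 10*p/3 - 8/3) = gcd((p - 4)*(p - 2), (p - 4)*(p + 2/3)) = p - 4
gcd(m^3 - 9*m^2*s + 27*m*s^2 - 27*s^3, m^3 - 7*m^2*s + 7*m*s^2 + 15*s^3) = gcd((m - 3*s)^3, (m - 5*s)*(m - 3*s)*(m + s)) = -m + 3*s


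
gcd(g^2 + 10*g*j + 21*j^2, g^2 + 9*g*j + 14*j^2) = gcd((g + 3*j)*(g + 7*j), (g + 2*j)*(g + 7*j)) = g + 7*j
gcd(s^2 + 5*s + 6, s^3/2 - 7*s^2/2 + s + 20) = s + 2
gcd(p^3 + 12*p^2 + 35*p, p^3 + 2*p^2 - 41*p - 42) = p + 7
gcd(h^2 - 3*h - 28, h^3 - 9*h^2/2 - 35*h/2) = h - 7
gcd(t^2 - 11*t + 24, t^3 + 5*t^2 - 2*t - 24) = 1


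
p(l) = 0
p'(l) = 0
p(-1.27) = 0.00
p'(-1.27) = 0.00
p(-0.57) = 0.00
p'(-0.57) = 0.00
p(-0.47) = 0.00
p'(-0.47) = 0.00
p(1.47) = 0.00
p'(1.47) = 0.00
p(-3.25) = 0.00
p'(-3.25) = 0.00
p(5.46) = 0.00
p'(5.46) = 0.00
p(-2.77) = 0.00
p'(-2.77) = 0.00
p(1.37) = 0.00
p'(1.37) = 0.00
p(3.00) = 0.00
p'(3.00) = 0.00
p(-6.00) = 0.00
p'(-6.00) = 0.00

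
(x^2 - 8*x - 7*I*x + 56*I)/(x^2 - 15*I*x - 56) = (x - 8)/(x - 8*I)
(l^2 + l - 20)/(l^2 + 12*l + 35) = (l - 4)/(l + 7)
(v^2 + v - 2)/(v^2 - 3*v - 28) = (-v^2 - v + 2)/(-v^2 + 3*v + 28)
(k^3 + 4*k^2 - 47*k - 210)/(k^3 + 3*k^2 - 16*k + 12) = (k^2 - 2*k - 35)/(k^2 - 3*k + 2)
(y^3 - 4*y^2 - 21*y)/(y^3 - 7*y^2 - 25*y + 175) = y*(y + 3)/(y^2 - 25)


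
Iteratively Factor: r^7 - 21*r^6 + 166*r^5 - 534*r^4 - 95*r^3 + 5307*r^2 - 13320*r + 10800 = (r - 4)*(r^6 - 17*r^5 + 98*r^4 - 142*r^3 - 663*r^2 + 2655*r - 2700) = (r - 5)*(r - 4)*(r^5 - 12*r^4 + 38*r^3 + 48*r^2 - 423*r + 540) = (r - 5)*(r - 4)^2*(r^4 - 8*r^3 + 6*r^2 + 72*r - 135) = (r - 5)*(r - 4)^2*(r - 3)*(r^3 - 5*r^2 - 9*r + 45) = (r - 5)^2*(r - 4)^2*(r - 3)*(r^2 - 9) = (r - 5)^2*(r - 4)^2*(r - 3)*(r + 3)*(r - 3)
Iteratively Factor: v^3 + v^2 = (v)*(v^2 + v) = v*(v + 1)*(v)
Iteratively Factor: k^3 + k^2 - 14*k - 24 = (k - 4)*(k^2 + 5*k + 6) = (k - 4)*(k + 2)*(k + 3)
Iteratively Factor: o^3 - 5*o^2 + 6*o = (o - 3)*(o^2 - 2*o) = (o - 3)*(o - 2)*(o)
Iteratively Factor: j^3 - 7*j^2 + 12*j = (j)*(j^2 - 7*j + 12) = j*(j - 3)*(j - 4)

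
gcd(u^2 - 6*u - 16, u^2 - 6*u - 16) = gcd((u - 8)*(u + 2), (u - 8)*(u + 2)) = u^2 - 6*u - 16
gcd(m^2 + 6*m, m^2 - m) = m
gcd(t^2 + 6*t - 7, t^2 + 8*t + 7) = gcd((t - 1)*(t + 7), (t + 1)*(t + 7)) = t + 7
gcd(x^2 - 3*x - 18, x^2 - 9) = x + 3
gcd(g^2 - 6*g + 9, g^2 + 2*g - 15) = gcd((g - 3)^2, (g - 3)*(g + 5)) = g - 3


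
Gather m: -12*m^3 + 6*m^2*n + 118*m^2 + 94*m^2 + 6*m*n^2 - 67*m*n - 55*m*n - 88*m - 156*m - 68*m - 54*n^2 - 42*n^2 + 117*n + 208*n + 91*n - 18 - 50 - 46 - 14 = -12*m^3 + m^2*(6*n + 212) + m*(6*n^2 - 122*n - 312) - 96*n^2 + 416*n - 128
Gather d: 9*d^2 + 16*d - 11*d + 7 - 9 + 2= 9*d^2 + 5*d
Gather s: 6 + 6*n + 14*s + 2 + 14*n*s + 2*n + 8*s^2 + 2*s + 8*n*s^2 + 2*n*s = 8*n + s^2*(8*n + 8) + s*(16*n + 16) + 8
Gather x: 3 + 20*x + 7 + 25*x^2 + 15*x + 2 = 25*x^2 + 35*x + 12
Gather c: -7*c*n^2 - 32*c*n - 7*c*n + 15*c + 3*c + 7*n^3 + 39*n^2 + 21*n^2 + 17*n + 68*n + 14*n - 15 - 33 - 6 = c*(-7*n^2 - 39*n + 18) + 7*n^3 + 60*n^2 + 99*n - 54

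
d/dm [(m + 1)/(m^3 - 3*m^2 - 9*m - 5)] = 2*(2 - m)/(m^4 - 8*m^3 + 6*m^2 + 40*m + 25)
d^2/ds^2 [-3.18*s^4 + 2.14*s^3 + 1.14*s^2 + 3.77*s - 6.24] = -38.16*s^2 + 12.84*s + 2.28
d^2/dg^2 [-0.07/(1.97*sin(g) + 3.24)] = (0.271663*sin(g)^2 - 0.446796*sin(g) - 0.543326)/(1.97*sin(g) + 3.24)^3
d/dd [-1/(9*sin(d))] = cos(d)/(9*sin(d)^2)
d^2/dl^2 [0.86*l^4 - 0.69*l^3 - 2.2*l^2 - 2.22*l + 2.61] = 10.32*l^2 - 4.14*l - 4.4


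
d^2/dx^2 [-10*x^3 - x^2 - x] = -60*x - 2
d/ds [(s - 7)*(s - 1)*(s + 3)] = 3*s^2 - 10*s - 17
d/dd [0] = 0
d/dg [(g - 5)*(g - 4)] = 2*g - 9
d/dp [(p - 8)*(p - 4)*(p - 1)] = 3*p^2 - 26*p + 44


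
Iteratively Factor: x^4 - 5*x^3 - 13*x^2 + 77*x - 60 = (x - 3)*(x^3 - 2*x^2 - 19*x + 20) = (x - 3)*(x - 1)*(x^2 - x - 20) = (x - 3)*(x - 1)*(x + 4)*(x - 5)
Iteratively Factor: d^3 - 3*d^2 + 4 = (d - 2)*(d^2 - d - 2) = (d - 2)^2*(d + 1)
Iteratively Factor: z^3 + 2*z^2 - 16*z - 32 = (z - 4)*(z^2 + 6*z + 8) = (z - 4)*(z + 2)*(z + 4)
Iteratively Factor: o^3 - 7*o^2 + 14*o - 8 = (o - 4)*(o^2 - 3*o + 2) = (o - 4)*(o - 2)*(o - 1)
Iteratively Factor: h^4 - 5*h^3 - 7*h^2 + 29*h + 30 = (h + 1)*(h^3 - 6*h^2 - h + 30) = (h - 3)*(h + 1)*(h^2 - 3*h - 10) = (h - 3)*(h + 1)*(h + 2)*(h - 5)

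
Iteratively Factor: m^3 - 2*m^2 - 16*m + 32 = (m - 4)*(m^2 + 2*m - 8) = (m - 4)*(m - 2)*(m + 4)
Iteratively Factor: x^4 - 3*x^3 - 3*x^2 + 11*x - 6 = (x - 1)*(x^3 - 2*x^2 - 5*x + 6) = (x - 3)*(x - 1)*(x^2 + x - 2) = (x - 3)*(x - 1)^2*(x + 2)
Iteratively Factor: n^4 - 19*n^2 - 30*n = (n + 2)*(n^3 - 2*n^2 - 15*n) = (n + 2)*(n + 3)*(n^2 - 5*n) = (n - 5)*(n + 2)*(n + 3)*(n)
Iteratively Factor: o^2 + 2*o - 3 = (o - 1)*(o + 3)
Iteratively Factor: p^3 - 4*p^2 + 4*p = (p - 2)*(p^2 - 2*p) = p*(p - 2)*(p - 2)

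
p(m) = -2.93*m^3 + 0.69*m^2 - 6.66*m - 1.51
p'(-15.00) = -2005.11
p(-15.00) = 10142.39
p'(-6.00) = -331.38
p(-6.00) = 696.17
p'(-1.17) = -20.31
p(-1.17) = 11.92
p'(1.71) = -30.00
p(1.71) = -25.53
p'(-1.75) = -35.99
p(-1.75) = 27.96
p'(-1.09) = -18.61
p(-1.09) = 10.36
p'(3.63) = -117.48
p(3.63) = -156.74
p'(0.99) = -13.91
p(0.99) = -10.27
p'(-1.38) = -25.30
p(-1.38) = 16.70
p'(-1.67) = -33.48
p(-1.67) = 25.18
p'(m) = -8.79*m^2 + 1.38*m - 6.66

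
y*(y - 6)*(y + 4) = y^3 - 2*y^2 - 24*y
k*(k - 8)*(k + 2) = k^3 - 6*k^2 - 16*k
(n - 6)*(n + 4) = n^2 - 2*n - 24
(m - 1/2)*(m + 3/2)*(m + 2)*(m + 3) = m^4 + 6*m^3 + 41*m^2/4 + 9*m/4 - 9/2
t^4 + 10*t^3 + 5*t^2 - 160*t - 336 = (t - 4)*(t + 3)*(t + 4)*(t + 7)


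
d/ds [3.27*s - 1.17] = 3.27000000000000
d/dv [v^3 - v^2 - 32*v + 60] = 3*v^2 - 2*v - 32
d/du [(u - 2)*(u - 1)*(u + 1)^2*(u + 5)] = 5*u^4 + 16*u^3 - 24*u^2 - 28*u + 7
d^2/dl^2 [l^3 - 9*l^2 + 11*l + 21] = 6*l - 18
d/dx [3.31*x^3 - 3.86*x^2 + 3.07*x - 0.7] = 9.93*x^2 - 7.72*x + 3.07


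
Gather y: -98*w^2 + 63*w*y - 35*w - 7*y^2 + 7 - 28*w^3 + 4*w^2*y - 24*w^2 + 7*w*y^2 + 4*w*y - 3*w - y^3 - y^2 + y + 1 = -28*w^3 - 122*w^2 - 38*w - y^3 + y^2*(7*w - 8) + y*(4*w^2 + 67*w + 1) + 8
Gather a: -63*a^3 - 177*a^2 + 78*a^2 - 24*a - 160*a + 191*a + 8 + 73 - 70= -63*a^3 - 99*a^2 + 7*a + 11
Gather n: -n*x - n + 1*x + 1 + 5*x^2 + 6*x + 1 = n*(-x - 1) + 5*x^2 + 7*x + 2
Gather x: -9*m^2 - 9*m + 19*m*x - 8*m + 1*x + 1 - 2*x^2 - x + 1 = -9*m^2 + 19*m*x - 17*m - 2*x^2 + 2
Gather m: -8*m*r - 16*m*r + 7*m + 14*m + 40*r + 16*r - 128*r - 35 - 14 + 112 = m*(21 - 24*r) - 72*r + 63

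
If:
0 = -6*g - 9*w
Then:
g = -3*w/2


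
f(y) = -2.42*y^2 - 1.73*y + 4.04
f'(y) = -4.84*y - 1.73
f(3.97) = -40.97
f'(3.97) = -20.94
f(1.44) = -3.47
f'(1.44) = -8.70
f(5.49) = -78.40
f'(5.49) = -28.30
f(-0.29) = 4.34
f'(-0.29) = -0.33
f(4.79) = -59.77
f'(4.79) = -24.91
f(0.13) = 3.77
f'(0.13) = -2.36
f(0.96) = 0.15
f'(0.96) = -6.38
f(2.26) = -12.23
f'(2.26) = -12.67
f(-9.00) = -176.41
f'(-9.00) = 41.83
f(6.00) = -93.46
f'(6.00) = -30.77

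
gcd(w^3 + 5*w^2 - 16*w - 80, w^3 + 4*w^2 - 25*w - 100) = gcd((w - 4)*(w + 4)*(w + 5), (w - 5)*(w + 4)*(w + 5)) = w^2 + 9*w + 20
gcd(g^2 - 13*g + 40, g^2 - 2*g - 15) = g - 5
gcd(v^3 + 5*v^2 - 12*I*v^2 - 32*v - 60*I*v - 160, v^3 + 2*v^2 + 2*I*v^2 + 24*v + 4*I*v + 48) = v - 4*I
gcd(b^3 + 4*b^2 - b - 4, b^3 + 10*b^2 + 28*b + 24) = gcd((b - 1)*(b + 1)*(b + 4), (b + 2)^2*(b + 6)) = 1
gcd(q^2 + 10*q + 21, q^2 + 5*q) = 1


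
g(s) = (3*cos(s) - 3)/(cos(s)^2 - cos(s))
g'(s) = (2*sin(s)*cos(s) - sin(s))*(3*cos(s) - 3)/(cos(s)^2 - cos(s))^2 - 3*sin(s)/(cos(s)^2 - cos(s))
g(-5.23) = 6.06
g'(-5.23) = 10.65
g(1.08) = 6.36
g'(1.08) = 11.91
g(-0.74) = 4.06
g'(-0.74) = -3.71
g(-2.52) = -3.69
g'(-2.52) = -2.64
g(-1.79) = -13.80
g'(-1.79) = -61.93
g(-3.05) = -3.01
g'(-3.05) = -0.28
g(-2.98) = -3.04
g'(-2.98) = -0.50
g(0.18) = 3.05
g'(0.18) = 0.55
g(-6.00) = 3.12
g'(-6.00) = 0.91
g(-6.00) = 3.12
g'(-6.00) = 0.91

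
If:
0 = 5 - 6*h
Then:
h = 5/6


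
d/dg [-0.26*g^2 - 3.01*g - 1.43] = -0.52*g - 3.01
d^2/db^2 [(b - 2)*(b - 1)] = 2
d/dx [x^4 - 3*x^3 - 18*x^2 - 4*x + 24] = 4*x^3 - 9*x^2 - 36*x - 4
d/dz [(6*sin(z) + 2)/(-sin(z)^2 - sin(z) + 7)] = 2*(3*sin(z)^2 + 2*sin(z) + 22)*cos(z)/(sin(z)^2 + sin(z) - 7)^2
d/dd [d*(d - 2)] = 2*d - 2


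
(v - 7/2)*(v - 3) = v^2 - 13*v/2 + 21/2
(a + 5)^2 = a^2 + 10*a + 25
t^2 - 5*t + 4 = (t - 4)*(t - 1)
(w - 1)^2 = w^2 - 2*w + 1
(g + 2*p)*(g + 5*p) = g^2 + 7*g*p + 10*p^2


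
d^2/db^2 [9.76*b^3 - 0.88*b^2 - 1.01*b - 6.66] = 58.56*b - 1.76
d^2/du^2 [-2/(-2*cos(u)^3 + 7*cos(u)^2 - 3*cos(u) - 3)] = 16*(2*(6*cos(u)^2 - 14*cos(u) + 3)^2*sin(u)^2 + (9*cos(u) - 7*cos(2*u) + cos(3*u) - 1)*(18*cos(u)^3 - 28*cos(u)^2 - 9*cos(u) + 14)/2)/(9*cos(u) - 7*cos(2*u) + cos(3*u) - 1)^3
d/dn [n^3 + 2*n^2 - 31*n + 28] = 3*n^2 + 4*n - 31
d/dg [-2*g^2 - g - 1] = -4*g - 1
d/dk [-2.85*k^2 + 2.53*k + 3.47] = 2.53 - 5.7*k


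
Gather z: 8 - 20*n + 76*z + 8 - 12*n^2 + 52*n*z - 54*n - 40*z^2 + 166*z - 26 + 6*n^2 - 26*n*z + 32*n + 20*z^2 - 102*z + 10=-6*n^2 - 42*n - 20*z^2 + z*(26*n + 140)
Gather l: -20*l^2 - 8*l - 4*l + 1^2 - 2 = -20*l^2 - 12*l - 1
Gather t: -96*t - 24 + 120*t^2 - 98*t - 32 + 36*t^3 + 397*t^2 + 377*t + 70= 36*t^3 + 517*t^2 + 183*t + 14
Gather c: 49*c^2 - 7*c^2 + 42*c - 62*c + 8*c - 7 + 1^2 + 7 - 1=42*c^2 - 12*c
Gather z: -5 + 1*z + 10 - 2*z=5 - z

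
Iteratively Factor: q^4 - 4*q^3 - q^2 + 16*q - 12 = (q - 1)*(q^3 - 3*q^2 - 4*q + 12) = (q - 2)*(q - 1)*(q^2 - q - 6) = (q - 2)*(q - 1)*(q + 2)*(q - 3)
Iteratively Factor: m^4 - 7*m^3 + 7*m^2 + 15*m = (m - 3)*(m^3 - 4*m^2 - 5*m) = m*(m - 3)*(m^2 - 4*m - 5) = m*(m - 3)*(m + 1)*(m - 5)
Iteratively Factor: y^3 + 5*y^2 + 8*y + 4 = (y + 1)*(y^2 + 4*y + 4) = (y + 1)*(y + 2)*(y + 2)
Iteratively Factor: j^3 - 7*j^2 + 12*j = (j - 3)*(j^2 - 4*j) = (j - 4)*(j - 3)*(j)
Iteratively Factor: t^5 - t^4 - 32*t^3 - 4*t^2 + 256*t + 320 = (t + 2)*(t^4 - 3*t^3 - 26*t^2 + 48*t + 160) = (t + 2)^2*(t^3 - 5*t^2 - 16*t + 80) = (t - 5)*(t + 2)^2*(t^2 - 16) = (t - 5)*(t - 4)*(t + 2)^2*(t + 4)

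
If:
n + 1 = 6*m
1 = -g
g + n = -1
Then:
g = -1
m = 1/6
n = 0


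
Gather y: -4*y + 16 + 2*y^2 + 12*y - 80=2*y^2 + 8*y - 64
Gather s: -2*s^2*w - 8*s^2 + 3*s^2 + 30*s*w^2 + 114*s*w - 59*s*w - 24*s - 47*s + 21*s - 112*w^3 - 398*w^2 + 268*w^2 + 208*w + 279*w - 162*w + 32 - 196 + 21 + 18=s^2*(-2*w - 5) + s*(30*w^2 + 55*w - 50) - 112*w^3 - 130*w^2 + 325*w - 125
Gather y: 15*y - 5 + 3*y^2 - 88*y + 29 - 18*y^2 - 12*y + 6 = -15*y^2 - 85*y + 30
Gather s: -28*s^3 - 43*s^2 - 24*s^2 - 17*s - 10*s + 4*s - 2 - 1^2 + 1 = -28*s^3 - 67*s^2 - 23*s - 2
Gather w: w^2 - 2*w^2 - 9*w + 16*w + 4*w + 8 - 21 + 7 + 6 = -w^2 + 11*w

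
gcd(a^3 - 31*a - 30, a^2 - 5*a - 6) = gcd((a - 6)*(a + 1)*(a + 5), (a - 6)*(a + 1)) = a^2 - 5*a - 6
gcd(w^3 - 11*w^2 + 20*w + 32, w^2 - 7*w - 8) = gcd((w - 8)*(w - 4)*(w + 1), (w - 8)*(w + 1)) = w^2 - 7*w - 8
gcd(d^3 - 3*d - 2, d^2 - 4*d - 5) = d + 1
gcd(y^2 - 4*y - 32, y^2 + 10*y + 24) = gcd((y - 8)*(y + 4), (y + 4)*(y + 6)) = y + 4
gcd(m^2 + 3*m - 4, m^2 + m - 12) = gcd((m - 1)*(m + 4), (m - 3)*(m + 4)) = m + 4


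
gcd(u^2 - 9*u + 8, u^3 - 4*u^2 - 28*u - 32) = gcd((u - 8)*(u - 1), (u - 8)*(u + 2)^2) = u - 8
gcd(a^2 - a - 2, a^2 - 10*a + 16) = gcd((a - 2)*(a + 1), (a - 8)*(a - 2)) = a - 2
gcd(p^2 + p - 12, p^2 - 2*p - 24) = p + 4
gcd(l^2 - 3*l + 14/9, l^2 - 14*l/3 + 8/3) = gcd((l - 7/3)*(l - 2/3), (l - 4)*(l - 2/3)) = l - 2/3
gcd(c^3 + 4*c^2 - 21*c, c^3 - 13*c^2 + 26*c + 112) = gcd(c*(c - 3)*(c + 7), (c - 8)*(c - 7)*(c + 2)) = 1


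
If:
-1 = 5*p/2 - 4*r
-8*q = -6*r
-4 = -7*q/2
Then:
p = 214/105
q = 8/7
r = 32/21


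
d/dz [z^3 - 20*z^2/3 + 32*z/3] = 3*z^2 - 40*z/3 + 32/3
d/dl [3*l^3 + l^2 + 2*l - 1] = 9*l^2 + 2*l + 2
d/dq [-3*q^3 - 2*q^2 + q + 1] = -9*q^2 - 4*q + 1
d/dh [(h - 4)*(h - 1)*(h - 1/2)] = 3*h^2 - 11*h + 13/2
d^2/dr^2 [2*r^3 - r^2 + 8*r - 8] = 12*r - 2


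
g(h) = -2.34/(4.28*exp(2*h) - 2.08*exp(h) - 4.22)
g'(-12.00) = 0.00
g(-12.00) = 0.55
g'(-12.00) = 0.00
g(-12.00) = 0.55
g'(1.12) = 0.20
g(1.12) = -0.08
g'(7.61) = 0.00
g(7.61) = -0.00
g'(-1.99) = -0.01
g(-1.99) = 0.53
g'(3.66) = 0.00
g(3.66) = -0.00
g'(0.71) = 0.85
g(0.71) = -0.25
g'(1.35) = 0.11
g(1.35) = -0.05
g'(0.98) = 0.30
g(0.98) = -0.11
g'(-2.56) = -0.01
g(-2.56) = 0.54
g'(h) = -2.34*(-8.56*exp(2*h) + 2.08*exp(h))/(4.28*exp(2*h) - 2.08*exp(h) - 4.22)^2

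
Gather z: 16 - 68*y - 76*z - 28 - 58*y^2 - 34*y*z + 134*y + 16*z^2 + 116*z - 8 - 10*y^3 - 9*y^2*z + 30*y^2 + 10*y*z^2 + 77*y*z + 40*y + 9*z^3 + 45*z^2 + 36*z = -10*y^3 - 28*y^2 + 106*y + 9*z^3 + z^2*(10*y + 61) + z*(-9*y^2 + 43*y + 76) - 20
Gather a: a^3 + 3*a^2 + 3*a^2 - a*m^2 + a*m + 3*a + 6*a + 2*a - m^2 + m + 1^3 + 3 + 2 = a^3 + 6*a^2 + a*(-m^2 + m + 11) - m^2 + m + 6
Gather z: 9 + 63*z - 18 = 63*z - 9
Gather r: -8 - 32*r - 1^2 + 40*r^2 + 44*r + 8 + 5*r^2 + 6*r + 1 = 45*r^2 + 18*r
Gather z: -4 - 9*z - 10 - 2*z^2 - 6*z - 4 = -2*z^2 - 15*z - 18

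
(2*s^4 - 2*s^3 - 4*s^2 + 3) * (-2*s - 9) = -4*s^5 - 14*s^4 + 26*s^3 + 36*s^2 - 6*s - 27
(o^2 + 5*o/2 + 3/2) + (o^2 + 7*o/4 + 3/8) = 2*o^2 + 17*o/4 + 15/8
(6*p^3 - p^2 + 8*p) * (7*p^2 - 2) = 42*p^5 - 7*p^4 + 44*p^3 + 2*p^2 - 16*p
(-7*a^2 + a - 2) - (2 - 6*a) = -7*a^2 + 7*a - 4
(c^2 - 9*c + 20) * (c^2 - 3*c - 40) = c^4 - 12*c^3 + 7*c^2 + 300*c - 800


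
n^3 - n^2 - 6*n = n*(n - 3)*(n + 2)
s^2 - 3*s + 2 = (s - 2)*(s - 1)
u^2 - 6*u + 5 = (u - 5)*(u - 1)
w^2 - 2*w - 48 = (w - 8)*(w + 6)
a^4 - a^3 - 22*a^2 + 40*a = a*(a - 4)*(a - 2)*(a + 5)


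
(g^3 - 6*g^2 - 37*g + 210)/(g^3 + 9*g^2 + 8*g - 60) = (g^2 - 12*g + 35)/(g^2 + 3*g - 10)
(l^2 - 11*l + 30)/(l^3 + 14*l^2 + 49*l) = (l^2 - 11*l + 30)/(l*(l^2 + 14*l + 49))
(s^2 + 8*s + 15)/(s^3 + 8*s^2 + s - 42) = (s + 5)/(s^2 + 5*s - 14)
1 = 1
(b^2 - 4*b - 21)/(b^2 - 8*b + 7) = (b + 3)/(b - 1)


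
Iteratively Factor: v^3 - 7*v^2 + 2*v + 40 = (v - 5)*(v^2 - 2*v - 8) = (v - 5)*(v + 2)*(v - 4)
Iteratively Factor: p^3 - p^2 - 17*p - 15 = (p - 5)*(p^2 + 4*p + 3) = (p - 5)*(p + 1)*(p + 3)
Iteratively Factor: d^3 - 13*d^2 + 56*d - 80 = (d - 4)*(d^2 - 9*d + 20) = (d - 4)^2*(d - 5)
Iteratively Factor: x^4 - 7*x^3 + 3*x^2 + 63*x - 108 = (x - 3)*(x^3 - 4*x^2 - 9*x + 36) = (x - 3)*(x + 3)*(x^2 - 7*x + 12) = (x - 3)^2*(x + 3)*(x - 4)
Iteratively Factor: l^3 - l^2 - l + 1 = (l - 1)*(l^2 - 1) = (l - 1)*(l + 1)*(l - 1)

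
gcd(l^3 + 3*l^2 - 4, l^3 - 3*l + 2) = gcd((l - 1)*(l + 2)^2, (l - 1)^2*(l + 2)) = l^2 + l - 2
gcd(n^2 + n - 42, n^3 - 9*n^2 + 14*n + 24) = n - 6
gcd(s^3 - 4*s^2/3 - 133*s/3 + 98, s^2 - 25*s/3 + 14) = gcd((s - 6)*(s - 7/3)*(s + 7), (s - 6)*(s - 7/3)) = s^2 - 25*s/3 + 14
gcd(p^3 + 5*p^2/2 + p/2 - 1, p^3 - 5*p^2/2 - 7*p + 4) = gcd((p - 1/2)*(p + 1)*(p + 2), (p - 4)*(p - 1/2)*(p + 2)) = p^2 + 3*p/2 - 1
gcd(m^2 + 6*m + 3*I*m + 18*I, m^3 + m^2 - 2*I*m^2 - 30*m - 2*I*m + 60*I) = m + 6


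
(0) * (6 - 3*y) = 0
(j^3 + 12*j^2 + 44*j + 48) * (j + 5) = j^4 + 17*j^3 + 104*j^2 + 268*j + 240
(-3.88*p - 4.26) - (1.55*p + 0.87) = -5.43*p - 5.13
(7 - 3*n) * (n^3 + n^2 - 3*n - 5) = -3*n^4 + 4*n^3 + 16*n^2 - 6*n - 35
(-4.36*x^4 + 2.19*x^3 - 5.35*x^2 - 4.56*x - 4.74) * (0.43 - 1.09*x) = 4.7524*x^5 - 4.2619*x^4 + 6.7732*x^3 + 2.6699*x^2 + 3.2058*x - 2.0382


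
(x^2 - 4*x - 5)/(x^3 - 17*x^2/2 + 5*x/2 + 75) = 2*(x + 1)/(2*x^2 - 7*x - 30)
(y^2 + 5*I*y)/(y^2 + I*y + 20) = y/(y - 4*I)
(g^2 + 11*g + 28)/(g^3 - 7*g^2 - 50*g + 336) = (g + 4)/(g^2 - 14*g + 48)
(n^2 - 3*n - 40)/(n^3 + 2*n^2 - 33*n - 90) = (n - 8)/(n^2 - 3*n - 18)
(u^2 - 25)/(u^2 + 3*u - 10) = (u - 5)/(u - 2)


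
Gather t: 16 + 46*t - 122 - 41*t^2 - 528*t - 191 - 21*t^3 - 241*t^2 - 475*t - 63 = -21*t^3 - 282*t^2 - 957*t - 360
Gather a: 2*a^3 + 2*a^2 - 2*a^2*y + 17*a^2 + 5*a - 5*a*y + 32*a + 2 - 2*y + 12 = 2*a^3 + a^2*(19 - 2*y) + a*(37 - 5*y) - 2*y + 14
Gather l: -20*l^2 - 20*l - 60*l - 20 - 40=-20*l^2 - 80*l - 60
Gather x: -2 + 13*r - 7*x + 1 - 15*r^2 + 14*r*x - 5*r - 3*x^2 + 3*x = -15*r^2 + 8*r - 3*x^2 + x*(14*r - 4) - 1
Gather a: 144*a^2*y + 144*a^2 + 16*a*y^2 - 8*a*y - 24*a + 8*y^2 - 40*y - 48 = a^2*(144*y + 144) + a*(16*y^2 - 8*y - 24) + 8*y^2 - 40*y - 48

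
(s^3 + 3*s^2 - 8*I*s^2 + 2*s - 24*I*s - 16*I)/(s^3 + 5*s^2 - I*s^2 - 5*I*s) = (s^3 + s^2*(3 - 8*I) + 2*s*(1 - 12*I) - 16*I)/(s*(s^2 + s*(5 - I) - 5*I))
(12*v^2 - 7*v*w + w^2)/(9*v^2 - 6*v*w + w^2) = (4*v - w)/(3*v - w)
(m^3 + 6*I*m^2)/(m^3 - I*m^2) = (m + 6*I)/(m - I)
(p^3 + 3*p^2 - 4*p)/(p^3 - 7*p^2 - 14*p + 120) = p*(p - 1)/(p^2 - 11*p + 30)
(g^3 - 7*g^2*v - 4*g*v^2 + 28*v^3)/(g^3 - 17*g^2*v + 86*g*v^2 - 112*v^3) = (-g - 2*v)/(-g + 8*v)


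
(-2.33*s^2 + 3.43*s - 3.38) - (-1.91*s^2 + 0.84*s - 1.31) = -0.42*s^2 + 2.59*s - 2.07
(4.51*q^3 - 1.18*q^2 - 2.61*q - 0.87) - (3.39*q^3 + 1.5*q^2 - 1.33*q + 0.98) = 1.12*q^3 - 2.68*q^2 - 1.28*q - 1.85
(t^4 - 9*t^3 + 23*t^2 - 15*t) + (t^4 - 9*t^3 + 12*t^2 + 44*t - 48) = 2*t^4 - 18*t^3 + 35*t^2 + 29*t - 48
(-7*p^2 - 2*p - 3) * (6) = -42*p^2 - 12*p - 18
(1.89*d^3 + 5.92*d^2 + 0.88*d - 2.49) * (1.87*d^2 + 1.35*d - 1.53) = 3.5343*d^5 + 13.6219*d^4 + 6.7459*d^3 - 12.5259*d^2 - 4.7079*d + 3.8097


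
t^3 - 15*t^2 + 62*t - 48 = (t - 8)*(t - 6)*(t - 1)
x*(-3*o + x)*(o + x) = -3*o^2*x - 2*o*x^2 + x^3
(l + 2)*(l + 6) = l^2 + 8*l + 12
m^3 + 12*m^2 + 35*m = m*(m + 5)*(m + 7)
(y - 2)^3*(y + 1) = y^4 - 5*y^3 + 6*y^2 + 4*y - 8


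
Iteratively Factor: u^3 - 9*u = (u)*(u^2 - 9) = u*(u - 3)*(u + 3)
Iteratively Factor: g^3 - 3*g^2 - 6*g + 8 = (g - 1)*(g^2 - 2*g - 8) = (g - 4)*(g - 1)*(g + 2)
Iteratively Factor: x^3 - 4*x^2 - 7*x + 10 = (x - 5)*(x^2 + x - 2) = (x - 5)*(x + 2)*(x - 1)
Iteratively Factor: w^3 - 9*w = (w + 3)*(w^2 - 3*w) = w*(w + 3)*(w - 3)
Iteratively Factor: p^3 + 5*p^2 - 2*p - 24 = (p + 4)*(p^2 + p - 6) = (p + 3)*(p + 4)*(p - 2)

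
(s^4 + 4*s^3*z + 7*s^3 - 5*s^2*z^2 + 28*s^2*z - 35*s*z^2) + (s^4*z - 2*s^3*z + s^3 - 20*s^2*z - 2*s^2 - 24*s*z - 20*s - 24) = s^4*z + s^4 + 2*s^3*z + 8*s^3 - 5*s^2*z^2 + 8*s^2*z - 2*s^2 - 35*s*z^2 - 24*s*z - 20*s - 24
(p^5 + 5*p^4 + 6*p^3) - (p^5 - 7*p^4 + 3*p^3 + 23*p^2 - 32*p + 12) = 12*p^4 + 3*p^3 - 23*p^2 + 32*p - 12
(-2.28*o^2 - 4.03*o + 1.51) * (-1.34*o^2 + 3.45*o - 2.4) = 3.0552*o^4 - 2.4658*o^3 - 10.4549*o^2 + 14.8815*o - 3.624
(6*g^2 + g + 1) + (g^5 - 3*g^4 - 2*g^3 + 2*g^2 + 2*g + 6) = g^5 - 3*g^4 - 2*g^3 + 8*g^2 + 3*g + 7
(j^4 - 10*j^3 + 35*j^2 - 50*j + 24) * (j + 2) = j^5 - 8*j^4 + 15*j^3 + 20*j^2 - 76*j + 48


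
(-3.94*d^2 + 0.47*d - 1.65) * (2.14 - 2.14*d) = 8.4316*d^3 - 9.4374*d^2 + 4.5368*d - 3.531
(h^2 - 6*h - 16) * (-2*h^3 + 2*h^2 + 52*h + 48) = -2*h^5 + 14*h^4 + 72*h^3 - 296*h^2 - 1120*h - 768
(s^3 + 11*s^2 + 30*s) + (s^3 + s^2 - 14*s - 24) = 2*s^3 + 12*s^2 + 16*s - 24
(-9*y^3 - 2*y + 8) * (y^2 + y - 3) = -9*y^5 - 9*y^4 + 25*y^3 + 6*y^2 + 14*y - 24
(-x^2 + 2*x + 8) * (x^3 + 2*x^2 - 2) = -x^5 + 12*x^3 + 18*x^2 - 4*x - 16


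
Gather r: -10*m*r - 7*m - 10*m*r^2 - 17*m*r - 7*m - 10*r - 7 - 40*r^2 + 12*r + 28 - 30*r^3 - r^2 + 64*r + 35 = -14*m - 30*r^3 + r^2*(-10*m - 41) + r*(66 - 27*m) + 56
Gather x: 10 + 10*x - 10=10*x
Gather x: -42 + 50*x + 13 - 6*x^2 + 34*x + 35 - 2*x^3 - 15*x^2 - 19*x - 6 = -2*x^3 - 21*x^2 + 65*x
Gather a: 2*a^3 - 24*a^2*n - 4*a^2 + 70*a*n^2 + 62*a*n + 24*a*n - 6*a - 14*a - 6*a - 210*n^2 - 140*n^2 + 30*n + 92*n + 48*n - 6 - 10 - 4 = 2*a^3 + a^2*(-24*n - 4) + a*(70*n^2 + 86*n - 26) - 350*n^2 + 170*n - 20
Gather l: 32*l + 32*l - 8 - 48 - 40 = 64*l - 96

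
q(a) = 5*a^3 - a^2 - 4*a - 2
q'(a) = 15*a^2 - 2*a - 4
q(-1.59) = -18.27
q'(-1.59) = 37.10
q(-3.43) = -201.81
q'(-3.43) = 179.33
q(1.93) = 22.50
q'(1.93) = 48.01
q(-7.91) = -2507.50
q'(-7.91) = 950.34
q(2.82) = 90.90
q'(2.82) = 109.65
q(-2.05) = -41.08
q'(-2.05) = 63.14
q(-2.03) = -39.83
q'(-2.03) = 61.87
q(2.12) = 32.67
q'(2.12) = 59.18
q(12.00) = 8446.00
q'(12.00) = 2132.00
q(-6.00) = -1094.00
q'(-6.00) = 548.00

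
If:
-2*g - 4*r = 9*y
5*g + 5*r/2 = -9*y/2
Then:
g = 3*y/10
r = -12*y/5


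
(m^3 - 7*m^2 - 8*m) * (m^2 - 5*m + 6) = m^5 - 12*m^4 + 33*m^3 - 2*m^2 - 48*m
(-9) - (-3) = -6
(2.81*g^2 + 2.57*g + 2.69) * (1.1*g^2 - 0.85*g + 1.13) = 3.091*g^4 + 0.4385*g^3 + 3.9498*g^2 + 0.6176*g + 3.0397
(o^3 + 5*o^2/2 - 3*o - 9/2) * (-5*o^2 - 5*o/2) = -5*o^5 - 15*o^4 + 35*o^3/4 + 30*o^2 + 45*o/4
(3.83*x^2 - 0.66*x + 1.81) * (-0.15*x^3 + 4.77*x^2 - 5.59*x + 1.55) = -0.5745*x^5 + 18.3681*x^4 - 24.8294*x^3 + 18.2596*x^2 - 11.1409*x + 2.8055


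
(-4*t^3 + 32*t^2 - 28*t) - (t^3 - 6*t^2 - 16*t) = -5*t^3 + 38*t^2 - 12*t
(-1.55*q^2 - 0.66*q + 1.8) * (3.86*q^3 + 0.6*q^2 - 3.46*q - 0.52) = -5.983*q^5 - 3.4776*q^4 + 11.915*q^3 + 4.1696*q^2 - 5.8848*q - 0.936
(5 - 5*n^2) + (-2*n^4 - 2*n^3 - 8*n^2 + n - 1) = -2*n^4 - 2*n^3 - 13*n^2 + n + 4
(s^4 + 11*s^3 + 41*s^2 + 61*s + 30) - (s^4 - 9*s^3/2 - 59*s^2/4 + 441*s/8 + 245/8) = 31*s^3/2 + 223*s^2/4 + 47*s/8 - 5/8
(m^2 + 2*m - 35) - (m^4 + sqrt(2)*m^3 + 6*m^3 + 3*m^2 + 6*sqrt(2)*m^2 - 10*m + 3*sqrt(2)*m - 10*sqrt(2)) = -m^4 - 6*m^3 - sqrt(2)*m^3 - 6*sqrt(2)*m^2 - 2*m^2 - 3*sqrt(2)*m + 12*m - 35 + 10*sqrt(2)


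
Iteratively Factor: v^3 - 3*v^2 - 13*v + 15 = (v + 3)*(v^2 - 6*v + 5) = (v - 1)*(v + 3)*(v - 5)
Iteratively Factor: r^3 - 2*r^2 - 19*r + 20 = (r - 5)*(r^2 + 3*r - 4) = (r - 5)*(r + 4)*(r - 1)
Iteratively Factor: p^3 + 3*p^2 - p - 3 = (p + 1)*(p^2 + 2*p - 3) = (p + 1)*(p + 3)*(p - 1)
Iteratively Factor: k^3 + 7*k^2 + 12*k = (k + 3)*(k^2 + 4*k) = (k + 3)*(k + 4)*(k)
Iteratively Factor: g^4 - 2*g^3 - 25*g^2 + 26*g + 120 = (g + 4)*(g^3 - 6*g^2 - g + 30) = (g - 5)*(g + 4)*(g^2 - g - 6) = (g - 5)*(g - 3)*(g + 4)*(g + 2)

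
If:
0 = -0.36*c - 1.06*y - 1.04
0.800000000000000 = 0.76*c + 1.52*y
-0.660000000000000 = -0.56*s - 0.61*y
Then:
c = 9.40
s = 5.72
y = -4.17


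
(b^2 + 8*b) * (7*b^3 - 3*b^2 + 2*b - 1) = 7*b^5 + 53*b^4 - 22*b^3 + 15*b^2 - 8*b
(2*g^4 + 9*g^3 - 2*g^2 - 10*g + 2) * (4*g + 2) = 8*g^5 + 40*g^4 + 10*g^3 - 44*g^2 - 12*g + 4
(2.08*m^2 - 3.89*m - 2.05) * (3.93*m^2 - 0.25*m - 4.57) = 8.1744*m^4 - 15.8077*m^3 - 16.5896*m^2 + 18.2898*m + 9.3685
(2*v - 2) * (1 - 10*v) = -20*v^2 + 22*v - 2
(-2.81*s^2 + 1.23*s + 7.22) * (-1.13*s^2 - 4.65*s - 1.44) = 3.1753*s^4 + 11.6766*s^3 - 9.8317*s^2 - 35.3442*s - 10.3968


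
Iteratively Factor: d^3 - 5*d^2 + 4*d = (d)*(d^2 - 5*d + 4) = d*(d - 4)*(d - 1)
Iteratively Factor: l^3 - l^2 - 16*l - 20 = (l + 2)*(l^2 - 3*l - 10) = (l + 2)^2*(l - 5)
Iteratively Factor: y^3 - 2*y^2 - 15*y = (y)*(y^2 - 2*y - 15) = y*(y - 5)*(y + 3)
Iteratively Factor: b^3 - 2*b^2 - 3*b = (b)*(b^2 - 2*b - 3) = b*(b - 3)*(b + 1)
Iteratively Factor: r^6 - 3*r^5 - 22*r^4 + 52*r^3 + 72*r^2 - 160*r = (r + 4)*(r^5 - 7*r^4 + 6*r^3 + 28*r^2 - 40*r) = (r + 2)*(r + 4)*(r^4 - 9*r^3 + 24*r^2 - 20*r) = (r - 2)*(r + 2)*(r + 4)*(r^3 - 7*r^2 + 10*r) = (r - 2)^2*(r + 2)*(r + 4)*(r^2 - 5*r) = (r - 5)*(r - 2)^2*(r + 2)*(r + 4)*(r)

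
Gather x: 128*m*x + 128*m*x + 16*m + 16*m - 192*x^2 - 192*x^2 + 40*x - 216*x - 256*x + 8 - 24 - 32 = 32*m - 384*x^2 + x*(256*m - 432) - 48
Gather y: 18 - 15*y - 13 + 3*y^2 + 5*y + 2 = 3*y^2 - 10*y + 7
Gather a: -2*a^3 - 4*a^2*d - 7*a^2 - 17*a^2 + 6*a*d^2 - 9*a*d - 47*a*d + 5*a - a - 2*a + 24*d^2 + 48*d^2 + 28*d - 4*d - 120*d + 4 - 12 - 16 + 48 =-2*a^3 + a^2*(-4*d - 24) + a*(6*d^2 - 56*d + 2) + 72*d^2 - 96*d + 24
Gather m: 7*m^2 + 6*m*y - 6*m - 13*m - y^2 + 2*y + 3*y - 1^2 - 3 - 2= 7*m^2 + m*(6*y - 19) - y^2 + 5*y - 6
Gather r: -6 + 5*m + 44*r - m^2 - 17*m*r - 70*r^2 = -m^2 + 5*m - 70*r^2 + r*(44 - 17*m) - 6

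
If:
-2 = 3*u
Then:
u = -2/3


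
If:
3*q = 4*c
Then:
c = 3*q/4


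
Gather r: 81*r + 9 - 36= 81*r - 27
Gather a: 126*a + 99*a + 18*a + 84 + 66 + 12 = 243*a + 162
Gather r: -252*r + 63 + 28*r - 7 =56 - 224*r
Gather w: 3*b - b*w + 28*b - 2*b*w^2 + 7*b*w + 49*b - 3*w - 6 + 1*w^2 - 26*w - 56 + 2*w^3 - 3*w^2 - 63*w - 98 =80*b + 2*w^3 + w^2*(-2*b - 2) + w*(6*b - 92) - 160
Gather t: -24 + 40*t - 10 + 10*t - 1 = 50*t - 35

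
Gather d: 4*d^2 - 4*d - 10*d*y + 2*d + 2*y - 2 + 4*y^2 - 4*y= 4*d^2 + d*(-10*y - 2) + 4*y^2 - 2*y - 2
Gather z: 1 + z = z + 1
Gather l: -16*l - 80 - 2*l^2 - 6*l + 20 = -2*l^2 - 22*l - 60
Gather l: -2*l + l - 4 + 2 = -l - 2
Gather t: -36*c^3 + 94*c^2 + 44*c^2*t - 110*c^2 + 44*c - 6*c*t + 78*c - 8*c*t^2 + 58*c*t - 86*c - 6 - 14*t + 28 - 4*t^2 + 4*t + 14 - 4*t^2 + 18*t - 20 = -36*c^3 - 16*c^2 + 36*c + t^2*(-8*c - 8) + t*(44*c^2 + 52*c + 8) + 16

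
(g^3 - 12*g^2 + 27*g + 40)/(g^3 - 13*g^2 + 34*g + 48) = (g - 5)/(g - 6)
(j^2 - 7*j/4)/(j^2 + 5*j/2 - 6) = j*(4*j - 7)/(2*(2*j^2 + 5*j - 12))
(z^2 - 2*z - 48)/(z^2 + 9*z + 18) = (z - 8)/(z + 3)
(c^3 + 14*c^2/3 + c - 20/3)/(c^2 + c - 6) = (c^3 + 14*c^2/3 + c - 20/3)/(c^2 + c - 6)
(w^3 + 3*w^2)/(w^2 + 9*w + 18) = w^2/(w + 6)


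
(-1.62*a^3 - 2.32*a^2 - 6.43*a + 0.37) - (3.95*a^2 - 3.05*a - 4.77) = -1.62*a^3 - 6.27*a^2 - 3.38*a + 5.14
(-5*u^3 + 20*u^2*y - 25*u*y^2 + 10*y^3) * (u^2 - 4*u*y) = -5*u^5 + 40*u^4*y - 105*u^3*y^2 + 110*u^2*y^3 - 40*u*y^4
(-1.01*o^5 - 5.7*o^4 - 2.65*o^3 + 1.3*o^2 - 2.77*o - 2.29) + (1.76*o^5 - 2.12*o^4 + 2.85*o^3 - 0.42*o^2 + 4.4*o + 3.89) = 0.75*o^5 - 7.82*o^4 + 0.2*o^3 + 0.88*o^2 + 1.63*o + 1.6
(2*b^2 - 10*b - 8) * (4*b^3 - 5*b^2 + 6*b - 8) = 8*b^5 - 50*b^4 + 30*b^3 - 36*b^2 + 32*b + 64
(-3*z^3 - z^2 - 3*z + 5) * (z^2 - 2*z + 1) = -3*z^5 + 5*z^4 - 4*z^3 + 10*z^2 - 13*z + 5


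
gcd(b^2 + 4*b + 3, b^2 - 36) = 1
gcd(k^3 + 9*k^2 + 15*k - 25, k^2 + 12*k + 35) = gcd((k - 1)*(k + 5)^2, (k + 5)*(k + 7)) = k + 5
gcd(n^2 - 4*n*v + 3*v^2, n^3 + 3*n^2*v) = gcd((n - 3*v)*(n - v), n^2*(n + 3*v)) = 1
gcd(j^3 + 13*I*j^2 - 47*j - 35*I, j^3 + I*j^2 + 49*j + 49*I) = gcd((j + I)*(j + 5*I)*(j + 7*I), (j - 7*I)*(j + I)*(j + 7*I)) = j^2 + 8*I*j - 7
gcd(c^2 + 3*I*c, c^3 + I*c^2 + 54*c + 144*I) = c + 3*I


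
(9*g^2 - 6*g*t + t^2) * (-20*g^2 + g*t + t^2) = -180*g^4 + 129*g^3*t - 17*g^2*t^2 - 5*g*t^3 + t^4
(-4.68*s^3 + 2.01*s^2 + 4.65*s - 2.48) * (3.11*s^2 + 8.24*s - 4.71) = -14.5548*s^5 - 32.3121*s^4 + 53.0667*s^3 + 21.1361*s^2 - 42.3367*s + 11.6808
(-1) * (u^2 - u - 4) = -u^2 + u + 4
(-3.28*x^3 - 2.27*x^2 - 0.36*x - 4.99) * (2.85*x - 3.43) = -9.348*x^4 + 4.7809*x^3 + 6.7601*x^2 - 12.9867*x + 17.1157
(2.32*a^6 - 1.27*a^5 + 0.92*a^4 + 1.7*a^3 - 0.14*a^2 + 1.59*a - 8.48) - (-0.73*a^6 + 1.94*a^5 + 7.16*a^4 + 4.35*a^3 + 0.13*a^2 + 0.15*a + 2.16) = 3.05*a^6 - 3.21*a^5 - 6.24*a^4 - 2.65*a^3 - 0.27*a^2 + 1.44*a - 10.64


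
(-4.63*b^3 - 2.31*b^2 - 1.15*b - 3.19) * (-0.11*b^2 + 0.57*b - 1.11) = 0.5093*b^5 - 2.385*b^4 + 3.9491*b^3 + 2.2595*b^2 - 0.5418*b + 3.5409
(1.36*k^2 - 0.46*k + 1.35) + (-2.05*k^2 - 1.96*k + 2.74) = -0.69*k^2 - 2.42*k + 4.09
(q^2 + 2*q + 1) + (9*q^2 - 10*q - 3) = 10*q^2 - 8*q - 2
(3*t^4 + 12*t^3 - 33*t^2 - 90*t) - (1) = 3*t^4 + 12*t^3 - 33*t^2 - 90*t - 1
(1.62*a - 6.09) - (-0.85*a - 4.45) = 2.47*a - 1.64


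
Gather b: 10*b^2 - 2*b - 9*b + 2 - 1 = 10*b^2 - 11*b + 1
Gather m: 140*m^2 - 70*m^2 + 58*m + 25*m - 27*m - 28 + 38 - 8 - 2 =70*m^2 + 56*m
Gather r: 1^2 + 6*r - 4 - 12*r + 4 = 1 - 6*r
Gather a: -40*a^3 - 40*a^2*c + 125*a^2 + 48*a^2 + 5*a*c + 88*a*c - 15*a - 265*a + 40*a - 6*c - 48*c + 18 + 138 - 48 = -40*a^3 + a^2*(173 - 40*c) + a*(93*c - 240) - 54*c + 108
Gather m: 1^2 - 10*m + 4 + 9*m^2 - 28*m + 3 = 9*m^2 - 38*m + 8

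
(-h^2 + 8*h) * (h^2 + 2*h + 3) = -h^4 + 6*h^3 + 13*h^2 + 24*h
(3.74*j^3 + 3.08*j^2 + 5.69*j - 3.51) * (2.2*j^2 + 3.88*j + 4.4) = 8.228*j^5 + 21.2872*j^4 + 40.9244*j^3 + 27.9072*j^2 + 11.4172*j - 15.444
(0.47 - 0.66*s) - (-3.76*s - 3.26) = 3.1*s + 3.73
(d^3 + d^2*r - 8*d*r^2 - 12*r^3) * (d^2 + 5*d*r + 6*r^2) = d^5 + 6*d^4*r + 3*d^3*r^2 - 46*d^2*r^3 - 108*d*r^4 - 72*r^5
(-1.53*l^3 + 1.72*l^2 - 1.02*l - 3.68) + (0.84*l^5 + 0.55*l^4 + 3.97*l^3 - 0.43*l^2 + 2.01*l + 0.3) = 0.84*l^5 + 0.55*l^4 + 2.44*l^3 + 1.29*l^2 + 0.99*l - 3.38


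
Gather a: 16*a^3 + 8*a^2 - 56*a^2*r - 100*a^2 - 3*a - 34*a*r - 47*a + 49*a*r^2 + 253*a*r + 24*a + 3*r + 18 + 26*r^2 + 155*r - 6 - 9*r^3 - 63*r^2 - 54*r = 16*a^3 + a^2*(-56*r - 92) + a*(49*r^2 + 219*r - 26) - 9*r^3 - 37*r^2 + 104*r + 12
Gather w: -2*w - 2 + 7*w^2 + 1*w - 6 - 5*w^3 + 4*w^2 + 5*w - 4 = -5*w^3 + 11*w^2 + 4*w - 12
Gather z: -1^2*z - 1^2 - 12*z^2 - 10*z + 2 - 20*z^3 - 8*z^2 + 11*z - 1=-20*z^3 - 20*z^2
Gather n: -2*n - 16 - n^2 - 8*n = -n^2 - 10*n - 16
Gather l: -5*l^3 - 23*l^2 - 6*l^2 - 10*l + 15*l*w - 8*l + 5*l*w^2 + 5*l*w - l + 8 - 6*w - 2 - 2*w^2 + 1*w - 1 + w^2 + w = -5*l^3 - 29*l^2 + l*(5*w^2 + 20*w - 19) - w^2 - 4*w + 5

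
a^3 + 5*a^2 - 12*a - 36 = (a - 3)*(a + 2)*(a + 6)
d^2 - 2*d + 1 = (d - 1)^2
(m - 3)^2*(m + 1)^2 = m^4 - 4*m^3 - 2*m^2 + 12*m + 9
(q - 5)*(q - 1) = q^2 - 6*q + 5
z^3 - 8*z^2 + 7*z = z*(z - 7)*(z - 1)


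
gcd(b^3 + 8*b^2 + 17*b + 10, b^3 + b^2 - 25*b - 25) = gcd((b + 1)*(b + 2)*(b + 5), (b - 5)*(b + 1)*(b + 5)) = b^2 + 6*b + 5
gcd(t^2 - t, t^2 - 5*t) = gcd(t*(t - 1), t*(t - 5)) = t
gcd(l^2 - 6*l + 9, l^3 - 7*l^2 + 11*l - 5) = 1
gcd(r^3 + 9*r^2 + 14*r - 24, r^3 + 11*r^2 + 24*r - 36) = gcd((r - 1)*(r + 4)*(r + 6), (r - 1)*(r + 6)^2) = r^2 + 5*r - 6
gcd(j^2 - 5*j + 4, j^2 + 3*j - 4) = j - 1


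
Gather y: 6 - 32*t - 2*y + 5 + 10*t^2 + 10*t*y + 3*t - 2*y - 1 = 10*t^2 - 29*t + y*(10*t - 4) + 10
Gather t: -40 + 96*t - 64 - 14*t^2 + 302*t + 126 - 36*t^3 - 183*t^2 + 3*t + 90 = -36*t^3 - 197*t^2 + 401*t + 112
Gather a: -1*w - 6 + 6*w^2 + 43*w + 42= 6*w^2 + 42*w + 36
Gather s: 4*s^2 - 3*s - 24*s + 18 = 4*s^2 - 27*s + 18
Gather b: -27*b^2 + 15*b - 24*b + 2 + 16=-27*b^2 - 9*b + 18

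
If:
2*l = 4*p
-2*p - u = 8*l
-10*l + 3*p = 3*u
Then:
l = 0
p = 0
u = 0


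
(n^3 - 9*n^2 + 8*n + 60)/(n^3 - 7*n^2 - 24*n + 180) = (n^2 - 3*n - 10)/(n^2 - n - 30)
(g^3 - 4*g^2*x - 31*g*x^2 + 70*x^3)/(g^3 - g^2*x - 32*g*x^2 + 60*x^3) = (-g^2 + 2*g*x + 35*x^2)/(-g^2 - g*x + 30*x^2)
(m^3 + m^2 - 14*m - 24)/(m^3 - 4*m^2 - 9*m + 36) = (m + 2)/(m - 3)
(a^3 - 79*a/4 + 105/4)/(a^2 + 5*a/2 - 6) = (2*a^2 + 3*a - 35)/(2*(a + 4))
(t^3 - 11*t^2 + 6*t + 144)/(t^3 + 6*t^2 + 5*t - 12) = (t^2 - 14*t + 48)/(t^2 + 3*t - 4)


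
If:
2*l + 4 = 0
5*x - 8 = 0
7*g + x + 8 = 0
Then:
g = -48/35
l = -2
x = 8/5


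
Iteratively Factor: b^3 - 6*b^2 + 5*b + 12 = (b - 3)*(b^2 - 3*b - 4) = (b - 3)*(b + 1)*(b - 4)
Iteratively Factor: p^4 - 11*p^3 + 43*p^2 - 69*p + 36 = (p - 3)*(p^3 - 8*p^2 + 19*p - 12) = (p - 3)^2*(p^2 - 5*p + 4) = (p - 4)*(p - 3)^2*(p - 1)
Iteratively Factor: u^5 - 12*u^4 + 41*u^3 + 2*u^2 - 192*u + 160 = (u + 2)*(u^4 - 14*u^3 + 69*u^2 - 136*u + 80) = (u - 1)*(u + 2)*(u^3 - 13*u^2 + 56*u - 80) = (u - 4)*(u - 1)*(u + 2)*(u^2 - 9*u + 20) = (u - 4)^2*(u - 1)*(u + 2)*(u - 5)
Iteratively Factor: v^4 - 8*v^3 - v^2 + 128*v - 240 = (v - 5)*(v^3 - 3*v^2 - 16*v + 48) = (v - 5)*(v + 4)*(v^2 - 7*v + 12) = (v - 5)*(v - 3)*(v + 4)*(v - 4)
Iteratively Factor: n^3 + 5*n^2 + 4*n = (n)*(n^2 + 5*n + 4) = n*(n + 1)*(n + 4)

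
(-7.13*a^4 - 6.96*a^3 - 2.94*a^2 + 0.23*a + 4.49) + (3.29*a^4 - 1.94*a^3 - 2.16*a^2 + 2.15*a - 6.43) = -3.84*a^4 - 8.9*a^3 - 5.1*a^2 + 2.38*a - 1.94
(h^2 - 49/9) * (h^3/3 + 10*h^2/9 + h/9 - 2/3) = h^5/3 + 10*h^4/9 - 46*h^3/27 - 544*h^2/81 - 49*h/81 + 98/27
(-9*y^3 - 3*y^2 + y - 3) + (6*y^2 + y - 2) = -9*y^3 + 3*y^2 + 2*y - 5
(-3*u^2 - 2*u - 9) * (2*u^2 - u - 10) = -6*u^4 - u^3 + 14*u^2 + 29*u + 90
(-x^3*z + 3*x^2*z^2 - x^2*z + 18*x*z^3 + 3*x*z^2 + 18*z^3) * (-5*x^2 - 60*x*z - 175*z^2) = 5*x^5*z + 45*x^4*z^2 + 5*x^4*z - 95*x^3*z^3 + 45*x^3*z^2 - 1605*x^2*z^4 - 95*x^2*z^3 - 3150*x*z^5 - 1605*x*z^4 - 3150*z^5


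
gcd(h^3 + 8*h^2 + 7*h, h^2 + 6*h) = h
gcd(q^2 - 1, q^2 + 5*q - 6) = q - 1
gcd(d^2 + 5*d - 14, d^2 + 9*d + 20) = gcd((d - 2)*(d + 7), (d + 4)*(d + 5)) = 1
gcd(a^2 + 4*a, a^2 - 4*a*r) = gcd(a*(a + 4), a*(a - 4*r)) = a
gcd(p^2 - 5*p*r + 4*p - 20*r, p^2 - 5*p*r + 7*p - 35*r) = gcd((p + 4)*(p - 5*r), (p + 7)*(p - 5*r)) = p - 5*r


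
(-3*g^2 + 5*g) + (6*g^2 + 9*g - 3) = 3*g^2 + 14*g - 3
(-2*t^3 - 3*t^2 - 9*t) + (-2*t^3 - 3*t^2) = -4*t^3 - 6*t^2 - 9*t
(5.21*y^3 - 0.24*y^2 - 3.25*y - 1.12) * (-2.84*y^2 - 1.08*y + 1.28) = -14.7964*y^5 - 4.9452*y^4 + 16.158*y^3 + 6.3836*y^2 - 2.9504*y - 1.4336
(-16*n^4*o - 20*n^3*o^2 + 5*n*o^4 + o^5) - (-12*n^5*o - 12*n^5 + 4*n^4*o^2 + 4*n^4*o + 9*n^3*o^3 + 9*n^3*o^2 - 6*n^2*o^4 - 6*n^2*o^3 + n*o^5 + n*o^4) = 12*n^5*o + 12*n^5 - 4*n^4*o^2 - 20*n^4*o - 9*n^3*o^3 - 29*n^3*o^2 + 6*n^2*o^4 + 6*n^2*o^3 - n*o^5 + 4*n*o^4 + o^5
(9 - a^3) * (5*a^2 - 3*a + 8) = -5*a^5 + 3*a^4 - 8*a^3 + 45*a^2 - 27*a + 72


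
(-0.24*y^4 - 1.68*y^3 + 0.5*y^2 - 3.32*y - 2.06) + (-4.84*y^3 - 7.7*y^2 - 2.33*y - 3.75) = -0.24*y^4 - 6.52*y^3 - 7.2*y^2 - 5.65*y - 5.81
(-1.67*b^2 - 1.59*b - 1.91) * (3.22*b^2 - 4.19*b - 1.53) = -5.3774*b^4 + 1.8775*b^3 + 3.067*b^2 + 10.4356*b + 2.9223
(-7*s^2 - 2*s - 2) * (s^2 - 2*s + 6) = -7*s^4 + 12*s^3 - 40*s^2 - 8*s - 12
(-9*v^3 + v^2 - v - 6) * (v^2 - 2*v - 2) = -9*v^5 + 19*v^4 + 15*v^3 - 6*v^2 + 14*v + 12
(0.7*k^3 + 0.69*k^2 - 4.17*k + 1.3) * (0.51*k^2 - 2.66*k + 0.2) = 0.357*k^5 - 1.5101*k^4 - 3.8221*k^3 + 11.8932*k^2 - 4.292*k + 0.26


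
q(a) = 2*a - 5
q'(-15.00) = 2.00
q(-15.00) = -35.00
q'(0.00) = 2.00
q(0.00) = -5.00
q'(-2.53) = 2.00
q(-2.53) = -10.06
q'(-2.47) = 2.00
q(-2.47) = -9.94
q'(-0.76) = 2.00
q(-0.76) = -6.52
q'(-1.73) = 2.00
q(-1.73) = -8.46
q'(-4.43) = 2.00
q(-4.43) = -13.86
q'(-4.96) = 2.00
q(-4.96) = -14.92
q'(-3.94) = 2.00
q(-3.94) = -12.88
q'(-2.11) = 2.00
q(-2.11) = -9.22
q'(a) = 2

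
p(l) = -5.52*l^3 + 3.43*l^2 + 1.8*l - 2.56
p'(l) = -16.56*l^2 + 6.86*l + 1.8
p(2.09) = -34.21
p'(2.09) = -56.20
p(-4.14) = 440.46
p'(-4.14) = -310.43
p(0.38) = -1.68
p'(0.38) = 2.02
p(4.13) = -325.48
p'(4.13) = -252.33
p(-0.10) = -2.70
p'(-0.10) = 0.95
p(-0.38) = -2.45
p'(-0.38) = -3.20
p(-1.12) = 7.48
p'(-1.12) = -26.66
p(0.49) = -1.50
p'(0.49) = 1.19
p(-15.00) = 19372.19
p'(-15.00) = -3827.10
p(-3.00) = 171.95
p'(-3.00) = -167.82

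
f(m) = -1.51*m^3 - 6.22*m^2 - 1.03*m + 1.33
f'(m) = -4.53*m^2 - 12.44*m - 1.03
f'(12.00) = -802.63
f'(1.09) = -19.97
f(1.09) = -9.14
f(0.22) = 0.79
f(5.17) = -378.91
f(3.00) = -98.51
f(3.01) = -99.30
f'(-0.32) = 2.49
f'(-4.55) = -38.21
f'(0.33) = -5.63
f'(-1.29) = 7.48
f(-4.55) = 19.48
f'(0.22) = -3.99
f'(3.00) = -79.12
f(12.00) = -3515.99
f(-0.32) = 1.07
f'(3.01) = -79.52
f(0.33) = 0.26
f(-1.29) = -4.45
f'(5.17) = -186.43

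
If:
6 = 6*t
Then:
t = 1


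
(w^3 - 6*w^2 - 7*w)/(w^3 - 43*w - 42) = w/(w + 6)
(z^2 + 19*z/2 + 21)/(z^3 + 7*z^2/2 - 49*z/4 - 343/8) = 4*(z + 6)/(4*z^2 - 49)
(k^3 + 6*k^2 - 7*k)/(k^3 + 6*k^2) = (k^2 + 6*k - 7)/(k*(k + 6))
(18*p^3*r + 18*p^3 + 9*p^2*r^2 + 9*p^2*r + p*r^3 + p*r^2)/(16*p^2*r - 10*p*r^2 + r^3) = p*(18*p^2*r + 18*p^2 + 9*p*r^2 + 9*p*r + r^3 + r^2)/(r*(16*p^2 - 10*p*r + r^2))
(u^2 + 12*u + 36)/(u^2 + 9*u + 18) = (u + 6)/(u + 3)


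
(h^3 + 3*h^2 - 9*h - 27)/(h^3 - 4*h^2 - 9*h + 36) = (h + 3)/(h - 4)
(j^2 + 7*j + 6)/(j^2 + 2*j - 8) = (j^2 + 7*j + 6)/(j^2 + 2*j - 8)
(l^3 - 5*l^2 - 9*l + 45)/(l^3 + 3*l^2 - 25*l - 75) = (l - 3)/(l + 5)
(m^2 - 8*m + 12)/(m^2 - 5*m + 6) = (m - 6)/(m - 3)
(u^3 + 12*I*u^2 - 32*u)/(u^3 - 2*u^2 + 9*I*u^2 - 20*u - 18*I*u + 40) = u*(u + 8*I)/(u^2 + u*(-2 + 5*I) - 10*I)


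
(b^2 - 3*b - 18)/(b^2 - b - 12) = (b - 6)/(b - 4)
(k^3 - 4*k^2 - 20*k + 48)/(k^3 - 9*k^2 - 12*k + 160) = (k^2 - 8*k + 12)/(k^2 - 13*k + 40)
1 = 1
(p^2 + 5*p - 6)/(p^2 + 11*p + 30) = (p - 1)/(p + 5)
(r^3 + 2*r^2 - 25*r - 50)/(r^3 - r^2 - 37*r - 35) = (r^2 - 3*r - 10)/(r^2 - 6*r - 7)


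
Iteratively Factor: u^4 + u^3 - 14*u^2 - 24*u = (u + 3)*(u^3 - 2*u^2 - 8*u) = (u - 4)*(u + 3)*(u^2 + 2*u) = (u - 4)*(u + 2)*(u + 3)*(u)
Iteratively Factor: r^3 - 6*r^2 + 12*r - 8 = (r - 2)*(r^2 - 4*r + 4) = (r - 2)^2*(r - 2)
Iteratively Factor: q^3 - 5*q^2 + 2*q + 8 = (q + 1)*(q^2 - 6*q + 8) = (q - 2)*(q + 1)*(q - 4)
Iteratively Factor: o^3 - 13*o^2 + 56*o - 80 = (o - 4)*(o^2 - 9*o + 20) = (o - 4)^2*(o - 5)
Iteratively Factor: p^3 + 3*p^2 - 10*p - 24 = (p - 3)*(p^2 + 6*p + 8) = (p - 3)*(p + 2)*(p + 4)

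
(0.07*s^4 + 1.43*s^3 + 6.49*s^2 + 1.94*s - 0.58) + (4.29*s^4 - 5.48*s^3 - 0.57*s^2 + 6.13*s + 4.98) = 4.36*s^4 - 4.05*s^3 + 5.92*s^2 + 8.07*s + 4.4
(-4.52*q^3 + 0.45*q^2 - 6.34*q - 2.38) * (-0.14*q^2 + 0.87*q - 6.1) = 0.6328*q^5 - 3.9954*q^4 + 28.8511*q^3 - 7.9276*q^2 + 36.6034*q + 14.518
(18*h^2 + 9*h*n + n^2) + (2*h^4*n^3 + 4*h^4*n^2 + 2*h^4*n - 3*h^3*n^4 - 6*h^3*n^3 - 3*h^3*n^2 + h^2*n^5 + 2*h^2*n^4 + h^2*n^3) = 2*h^4*n^3 + 4*h^4*n^2 + 2*h^4*n - 3*h^3*n^4 - 6*h^3*n^3 - 3*h^3*n^2 + h^2*n^5 + 2*h^2*n^4 + h^2*n^3 + 18*h^2 + 9*h*n + n^2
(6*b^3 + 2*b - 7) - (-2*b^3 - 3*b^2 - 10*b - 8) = 8*b^3 + 3*b^2 + 12*b + 1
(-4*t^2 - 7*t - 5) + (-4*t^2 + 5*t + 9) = -8*t^2 - 2*t + 4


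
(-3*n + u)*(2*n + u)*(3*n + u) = -18*n^3 - 9*n^2*u + 2*n*u^2 + u^3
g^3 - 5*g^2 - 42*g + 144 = (g - 8)*(g - 3)*(g + 6)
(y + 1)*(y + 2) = y^2 + 3*y + 2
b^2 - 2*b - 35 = (b - 7)*(b + 5)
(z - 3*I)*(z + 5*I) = z^2 + 2*I*z + 15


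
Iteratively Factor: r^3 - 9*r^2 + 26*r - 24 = (r - 4)*(r^2 - 5*r + 6) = (r - 4)*(r - 3)*(r - 2)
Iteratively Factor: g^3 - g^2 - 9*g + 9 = (g + 3)*(g^2 - 4*g + 3) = (g - 3)*(g + 3)*(g - 1)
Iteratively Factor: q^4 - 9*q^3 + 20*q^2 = (q)*(q^3 - 9*q^2 + 20*q) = q*(q - 4)*(q^2 - 5*q) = q^2*(q - 4)*(q - 5)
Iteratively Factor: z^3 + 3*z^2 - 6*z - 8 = (z + 4)*(z^2 - z - 2) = (z - 2)*(z + 4)*(z + 1)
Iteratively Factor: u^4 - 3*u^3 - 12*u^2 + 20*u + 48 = (u + 2)*(u^3 - 5*u^2 - 2*u + 24) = (u + 2)^2*(u^2 - 7*u + 12) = (u - 4)*(u + 2)^2*(u - 3)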